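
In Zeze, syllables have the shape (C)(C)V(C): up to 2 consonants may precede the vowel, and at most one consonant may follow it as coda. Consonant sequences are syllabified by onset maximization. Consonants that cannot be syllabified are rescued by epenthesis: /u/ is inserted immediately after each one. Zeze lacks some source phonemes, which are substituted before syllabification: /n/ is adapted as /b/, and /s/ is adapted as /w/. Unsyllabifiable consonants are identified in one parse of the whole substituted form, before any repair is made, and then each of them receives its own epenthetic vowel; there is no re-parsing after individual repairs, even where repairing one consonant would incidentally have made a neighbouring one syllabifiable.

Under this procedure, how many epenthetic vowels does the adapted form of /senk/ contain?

1

After substitution the input is /webk/.
The unsyllabifiable consonants are /k/; each receives one epenthetic vowel.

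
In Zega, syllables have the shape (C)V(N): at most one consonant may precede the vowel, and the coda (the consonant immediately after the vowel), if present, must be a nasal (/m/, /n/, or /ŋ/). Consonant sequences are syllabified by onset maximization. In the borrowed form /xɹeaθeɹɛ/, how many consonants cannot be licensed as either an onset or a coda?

1

Under (C)V(N), the unsyllabifiable consonants are /x/ (only a nasal (/m/, /n/, or /ŋ/) is licensed in coda position; onsets are limited to one consonant).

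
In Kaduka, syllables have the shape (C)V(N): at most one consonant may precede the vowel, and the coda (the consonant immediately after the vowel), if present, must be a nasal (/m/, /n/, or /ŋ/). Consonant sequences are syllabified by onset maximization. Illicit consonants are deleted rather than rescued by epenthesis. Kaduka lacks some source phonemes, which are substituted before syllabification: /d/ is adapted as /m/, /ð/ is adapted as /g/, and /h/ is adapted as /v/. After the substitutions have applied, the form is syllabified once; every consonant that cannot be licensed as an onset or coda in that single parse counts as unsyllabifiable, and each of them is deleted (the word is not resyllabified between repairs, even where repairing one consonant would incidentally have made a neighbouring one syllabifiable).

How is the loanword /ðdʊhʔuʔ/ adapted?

mʊʔu

Substitution: /ð/ → /g/, /d/ → /m/, /h/ → /v/, giving /gmʊvʔuʔ/.
Syllabifying with onset maximization leaves /g/, /v/, /ʔ/ stranded (only a nasal (/m/, /n/, or /ŋ/) is licensed in coda position; onsets are limited to one consonant).
Each unlicensed consonant is deleted: /g/, /v/, /ʔ/.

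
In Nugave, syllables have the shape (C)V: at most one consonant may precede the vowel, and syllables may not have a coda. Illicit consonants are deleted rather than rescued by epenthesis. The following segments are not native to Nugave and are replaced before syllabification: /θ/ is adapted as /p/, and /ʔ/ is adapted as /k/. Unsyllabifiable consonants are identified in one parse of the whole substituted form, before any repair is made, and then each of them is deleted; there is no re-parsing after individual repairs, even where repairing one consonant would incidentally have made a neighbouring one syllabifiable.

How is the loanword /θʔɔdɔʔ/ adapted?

Substitution: /θ/ → /p/, /ʔ/ → /k/, giving /pkɔdɔk/.
The consonants /p/, /k/ cannot be parsed into a legal (C)V syllable (no codas are permitted; onsets are limited to one consonant).
Deleting the stranded consonants removes /p/, /k/.

kɔdɔ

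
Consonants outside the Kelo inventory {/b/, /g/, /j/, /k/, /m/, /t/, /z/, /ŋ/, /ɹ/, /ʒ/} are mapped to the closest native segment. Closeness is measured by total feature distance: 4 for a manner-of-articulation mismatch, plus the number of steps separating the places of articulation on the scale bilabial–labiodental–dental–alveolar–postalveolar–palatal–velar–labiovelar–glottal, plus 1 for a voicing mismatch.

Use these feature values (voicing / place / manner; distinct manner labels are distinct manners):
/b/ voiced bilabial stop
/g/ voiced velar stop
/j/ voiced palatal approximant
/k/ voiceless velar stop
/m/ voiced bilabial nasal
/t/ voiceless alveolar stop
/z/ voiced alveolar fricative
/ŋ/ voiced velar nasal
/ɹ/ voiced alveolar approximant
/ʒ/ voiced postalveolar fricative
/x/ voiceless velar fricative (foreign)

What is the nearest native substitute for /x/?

/ʒ/ is closest: same manner (fricative), place distance 2 (velar→postalveolar), voicing differs (+1); total 3. Next closest is /k/ at distance 4.

ʒ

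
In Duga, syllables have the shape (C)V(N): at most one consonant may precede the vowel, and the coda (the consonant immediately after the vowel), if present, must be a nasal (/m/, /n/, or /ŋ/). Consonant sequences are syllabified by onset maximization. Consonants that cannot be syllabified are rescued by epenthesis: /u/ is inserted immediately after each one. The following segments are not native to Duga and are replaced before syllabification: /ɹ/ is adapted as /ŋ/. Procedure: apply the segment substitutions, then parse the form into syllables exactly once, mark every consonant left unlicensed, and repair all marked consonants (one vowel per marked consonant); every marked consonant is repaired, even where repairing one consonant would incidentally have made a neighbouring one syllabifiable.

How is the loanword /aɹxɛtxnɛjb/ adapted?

aŋxɛtuxunɛjubu

Substitution: /ɹ/ → /ŋ/, giving /aŋxɛtxnɛjb/.
The consonants /t/, /x/, /j/, /b/ cannot be parsed into a legal (C)V(N) syllable (only a nasal (/m/, /n/, or /ŋ/) is licensed in coda position; onsets are limited to one consonant).
Epenthesis after each stranded consonant: /t/ → /tu/, /x/ → /xu/, /j/ → /ju/, /b/ → /bu/.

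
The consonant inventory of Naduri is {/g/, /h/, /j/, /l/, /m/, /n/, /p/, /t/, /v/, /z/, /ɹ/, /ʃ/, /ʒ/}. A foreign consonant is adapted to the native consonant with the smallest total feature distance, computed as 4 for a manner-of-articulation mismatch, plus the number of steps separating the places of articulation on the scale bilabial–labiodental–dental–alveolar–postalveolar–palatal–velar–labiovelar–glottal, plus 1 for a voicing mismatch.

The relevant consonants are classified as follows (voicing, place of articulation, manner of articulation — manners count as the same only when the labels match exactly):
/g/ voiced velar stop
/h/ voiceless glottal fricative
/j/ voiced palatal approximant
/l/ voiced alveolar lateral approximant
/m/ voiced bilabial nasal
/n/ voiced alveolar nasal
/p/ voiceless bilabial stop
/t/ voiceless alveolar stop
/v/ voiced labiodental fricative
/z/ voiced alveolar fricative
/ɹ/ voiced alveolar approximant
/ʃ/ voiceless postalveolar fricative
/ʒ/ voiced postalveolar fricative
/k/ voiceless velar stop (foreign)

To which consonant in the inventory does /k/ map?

g

/g/ is closest: same manner (stop), place distance 0 (velar→velar), voicing differs (+1); total 1. Next closest is /t/ at distance 3.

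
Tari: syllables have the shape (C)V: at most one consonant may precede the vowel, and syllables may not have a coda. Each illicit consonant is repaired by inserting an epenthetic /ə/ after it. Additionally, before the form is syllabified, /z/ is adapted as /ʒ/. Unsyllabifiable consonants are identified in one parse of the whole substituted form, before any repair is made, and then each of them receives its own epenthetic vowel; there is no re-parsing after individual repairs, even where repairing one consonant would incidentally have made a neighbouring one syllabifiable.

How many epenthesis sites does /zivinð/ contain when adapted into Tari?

After substitution the input is /ʒivinð/.
The unsyllabifiable consonants are /n/, /ð/; each receives one epenthetic vowel.

2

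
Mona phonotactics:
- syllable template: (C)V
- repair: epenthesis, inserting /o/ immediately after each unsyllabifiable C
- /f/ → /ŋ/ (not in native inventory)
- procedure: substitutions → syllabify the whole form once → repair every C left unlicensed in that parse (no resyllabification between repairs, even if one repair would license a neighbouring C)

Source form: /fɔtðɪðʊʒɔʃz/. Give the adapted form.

Substitution: /f/ → /ŋ/, giving /ŋɔtðɪðʊʒɔʃz/.
Under (C)V, the unsyllabifiable consonants are /t/, /ʃ/, /z/ (no codas are permitted; onsets are limited to one consonant).
Each unlicensed consonant becomes the onset of a new syllable: /t/ → /to/, /ʃ/ → /ʃo/, /z/ → /zo/.

ŋɔtoðɪðʊʒɔʃozo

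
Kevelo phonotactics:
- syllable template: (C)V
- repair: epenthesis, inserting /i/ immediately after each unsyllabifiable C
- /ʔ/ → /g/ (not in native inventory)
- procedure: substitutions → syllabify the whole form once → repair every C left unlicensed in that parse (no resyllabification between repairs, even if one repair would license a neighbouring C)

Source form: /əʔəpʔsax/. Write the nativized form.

Substitution: /ʔ/ → /g/, giving /əgəpgsax/.
Syllabifying with onset maximization leaves /p/, /g/, /x/ stranded (no codas are permitted; onsets are limited to one consonant).
Inserting the epenthetic vowel yields /p/ → /pi/, /g/ → /gi/, /x/ → /xi/.

əgəpigisaxi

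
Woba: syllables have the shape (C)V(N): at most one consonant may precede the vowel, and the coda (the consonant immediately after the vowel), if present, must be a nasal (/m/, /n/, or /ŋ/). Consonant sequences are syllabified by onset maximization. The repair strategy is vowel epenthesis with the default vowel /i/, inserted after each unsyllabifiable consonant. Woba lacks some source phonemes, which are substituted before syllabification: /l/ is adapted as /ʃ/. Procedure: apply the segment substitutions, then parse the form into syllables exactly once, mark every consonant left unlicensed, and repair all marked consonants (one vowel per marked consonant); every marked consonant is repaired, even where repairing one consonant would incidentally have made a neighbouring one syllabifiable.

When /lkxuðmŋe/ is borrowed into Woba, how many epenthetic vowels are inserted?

After substitution the input is /ʃkxuðmŋe/.
The unsyllabifiable consonants are /ʃ/, /k/, /ð/, /m/; each receives one epenthetic vowel.

4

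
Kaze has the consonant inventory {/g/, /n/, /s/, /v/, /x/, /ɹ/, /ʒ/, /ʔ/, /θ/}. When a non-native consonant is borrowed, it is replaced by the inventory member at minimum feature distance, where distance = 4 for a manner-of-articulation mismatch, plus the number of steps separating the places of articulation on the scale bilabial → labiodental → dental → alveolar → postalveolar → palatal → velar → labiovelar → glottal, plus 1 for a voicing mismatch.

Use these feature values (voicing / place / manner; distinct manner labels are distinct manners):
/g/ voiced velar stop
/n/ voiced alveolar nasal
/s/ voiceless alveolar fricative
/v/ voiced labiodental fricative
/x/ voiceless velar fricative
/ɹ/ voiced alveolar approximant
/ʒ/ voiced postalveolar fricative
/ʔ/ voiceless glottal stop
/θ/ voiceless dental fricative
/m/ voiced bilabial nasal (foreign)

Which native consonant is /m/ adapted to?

n

/n/ is closest: same manner (nasal), place distance 3 (bilabial→alveolar), same voicing; total 3. Next closest is /v/ at distance 5.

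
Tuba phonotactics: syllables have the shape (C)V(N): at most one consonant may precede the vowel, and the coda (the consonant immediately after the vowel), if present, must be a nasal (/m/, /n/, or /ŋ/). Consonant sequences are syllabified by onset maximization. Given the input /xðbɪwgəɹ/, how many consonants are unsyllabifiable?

4

Under (C)V(N), the unsyllabifiable consonants are /x/, /ð/, /w/, /ɹ/ (only a nasal (/m/, /n/, or /ŋ/) is licensed in coda position; onsets are limited to one consonant).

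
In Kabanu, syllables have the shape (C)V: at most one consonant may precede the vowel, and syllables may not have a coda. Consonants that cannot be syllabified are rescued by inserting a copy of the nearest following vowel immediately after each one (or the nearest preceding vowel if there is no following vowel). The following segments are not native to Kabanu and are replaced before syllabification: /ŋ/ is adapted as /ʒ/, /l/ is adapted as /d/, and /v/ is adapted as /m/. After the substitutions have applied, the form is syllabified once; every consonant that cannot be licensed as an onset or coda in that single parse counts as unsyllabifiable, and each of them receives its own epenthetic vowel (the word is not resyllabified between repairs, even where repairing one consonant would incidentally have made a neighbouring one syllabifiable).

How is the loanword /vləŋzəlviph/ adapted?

mədəʒəzədimipihi

Substitution: /v/ → /m/, /l/ → /d/, /ŋ/ → /ʒ/, giving /mdəʒzədmiph/.
Syllabifying with onset maximization leaves /m/, /ʒ/, /d/, /p/, /h/ stranded (no codas are permitted; onsets are limited to one consonant).
Inserting the epenthetic vowel yields /m/ → /mə/, /ʒ/ → /ʒə/, /d/ → /di/, /p/ → /pi/, /h/ → /hi/.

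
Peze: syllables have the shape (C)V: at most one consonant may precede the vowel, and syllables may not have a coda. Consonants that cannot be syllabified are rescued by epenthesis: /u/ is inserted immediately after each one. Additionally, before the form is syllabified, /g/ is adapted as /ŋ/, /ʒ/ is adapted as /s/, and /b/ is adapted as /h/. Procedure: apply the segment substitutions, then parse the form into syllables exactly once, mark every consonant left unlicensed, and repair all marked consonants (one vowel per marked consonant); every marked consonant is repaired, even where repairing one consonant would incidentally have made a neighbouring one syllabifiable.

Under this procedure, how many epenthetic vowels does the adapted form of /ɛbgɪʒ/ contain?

After substitution the input is /ɛhŋɪs/.
The unsyllabifiable consonants are /h/, /s/; each receives one epenthetic vowel.

2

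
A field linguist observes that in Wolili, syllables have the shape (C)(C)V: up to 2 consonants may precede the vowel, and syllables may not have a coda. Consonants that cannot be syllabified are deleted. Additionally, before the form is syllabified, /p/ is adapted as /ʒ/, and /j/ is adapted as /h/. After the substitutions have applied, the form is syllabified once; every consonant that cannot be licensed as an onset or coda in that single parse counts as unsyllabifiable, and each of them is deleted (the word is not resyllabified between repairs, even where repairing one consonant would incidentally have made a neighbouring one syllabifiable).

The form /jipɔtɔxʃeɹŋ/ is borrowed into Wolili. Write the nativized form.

Substitution: /j/ → /h/, /p/ → /ʒ/, giving /hiʒɔtɔxʃeɹŋ/.
The consonants /ɹ/, /ŋ/ cannot be parsed into a legal (C)(C)V syllable (no codas are permitted; onsets may contain at most 2 consonants).
Deletion applies to /ɹ/, /ŋ/.

hiʒɔtɔxʃe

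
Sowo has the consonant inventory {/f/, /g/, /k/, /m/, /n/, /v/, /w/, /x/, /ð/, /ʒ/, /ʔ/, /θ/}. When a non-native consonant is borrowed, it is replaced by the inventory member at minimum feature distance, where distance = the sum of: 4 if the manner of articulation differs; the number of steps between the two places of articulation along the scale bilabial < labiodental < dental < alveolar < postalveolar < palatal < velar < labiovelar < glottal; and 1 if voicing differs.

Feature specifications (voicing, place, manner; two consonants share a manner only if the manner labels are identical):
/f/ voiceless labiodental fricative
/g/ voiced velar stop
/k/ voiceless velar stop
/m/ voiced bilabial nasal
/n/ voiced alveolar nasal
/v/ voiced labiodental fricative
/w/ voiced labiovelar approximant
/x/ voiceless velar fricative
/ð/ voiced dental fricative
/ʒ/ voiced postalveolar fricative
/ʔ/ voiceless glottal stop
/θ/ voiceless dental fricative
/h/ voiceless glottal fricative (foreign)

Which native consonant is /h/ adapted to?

/x/ is closest: same manner (fricative), place distance 2 (glottal→velar), same voicing; total 2. Next closest is /ʔ/ at distance 4.

x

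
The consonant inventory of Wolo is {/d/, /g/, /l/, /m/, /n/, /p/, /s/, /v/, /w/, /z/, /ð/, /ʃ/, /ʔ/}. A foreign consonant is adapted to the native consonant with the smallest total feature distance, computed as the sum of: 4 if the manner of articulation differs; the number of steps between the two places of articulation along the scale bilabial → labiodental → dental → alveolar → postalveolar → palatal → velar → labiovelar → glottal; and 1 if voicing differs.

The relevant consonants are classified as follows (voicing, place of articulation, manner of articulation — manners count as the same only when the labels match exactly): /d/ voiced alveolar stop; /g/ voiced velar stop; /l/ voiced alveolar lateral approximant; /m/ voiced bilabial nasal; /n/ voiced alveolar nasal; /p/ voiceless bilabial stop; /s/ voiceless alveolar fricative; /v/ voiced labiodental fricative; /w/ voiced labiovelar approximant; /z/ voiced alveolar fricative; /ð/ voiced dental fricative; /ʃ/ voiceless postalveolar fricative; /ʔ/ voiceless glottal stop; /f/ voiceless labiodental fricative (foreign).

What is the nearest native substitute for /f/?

/v/ is closest: same manner (fricative), place distance 0 (labiodental→labiodental), voicing differs (+1); total 1. Next closest is /s/ at distance 2.

v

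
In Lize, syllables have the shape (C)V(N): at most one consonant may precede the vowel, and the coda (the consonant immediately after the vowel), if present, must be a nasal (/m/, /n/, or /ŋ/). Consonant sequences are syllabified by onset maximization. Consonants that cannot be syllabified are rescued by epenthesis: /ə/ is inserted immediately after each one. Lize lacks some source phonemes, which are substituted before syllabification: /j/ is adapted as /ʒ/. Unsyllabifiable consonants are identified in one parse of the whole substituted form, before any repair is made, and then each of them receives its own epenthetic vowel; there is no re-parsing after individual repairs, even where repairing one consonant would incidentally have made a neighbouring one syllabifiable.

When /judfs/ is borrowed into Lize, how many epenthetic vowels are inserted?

After substitution the input is /ʒudfs/.
The unsyllabifiable consonants are /d/, /f/, /s/; each receives one epenthetic vowel.

3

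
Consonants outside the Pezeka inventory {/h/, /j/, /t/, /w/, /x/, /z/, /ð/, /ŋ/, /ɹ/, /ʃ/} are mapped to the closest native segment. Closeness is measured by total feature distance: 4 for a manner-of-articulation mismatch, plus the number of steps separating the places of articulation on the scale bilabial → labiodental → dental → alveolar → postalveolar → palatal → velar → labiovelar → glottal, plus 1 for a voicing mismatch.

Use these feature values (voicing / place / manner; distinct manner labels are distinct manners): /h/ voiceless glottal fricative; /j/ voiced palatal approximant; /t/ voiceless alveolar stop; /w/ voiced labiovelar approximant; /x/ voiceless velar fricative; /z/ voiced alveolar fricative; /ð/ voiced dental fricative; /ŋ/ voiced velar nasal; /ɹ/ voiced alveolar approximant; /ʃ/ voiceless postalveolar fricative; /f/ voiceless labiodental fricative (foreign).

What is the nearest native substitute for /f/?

/ð/ is closest: same manner (fricative), place distance 1 (labiodental→dental), voicing differs (+1); total 2. Next closest is /z/ at distance 3.

ð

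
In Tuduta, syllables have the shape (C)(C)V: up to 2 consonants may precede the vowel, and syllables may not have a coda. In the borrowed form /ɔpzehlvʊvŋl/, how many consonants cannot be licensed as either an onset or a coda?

Syllabifying with onset maximization leaves /h/, /v/, /ŋ/, /l/ stranded (no codas are permitted; onsets may contain at most 2 consonants).

4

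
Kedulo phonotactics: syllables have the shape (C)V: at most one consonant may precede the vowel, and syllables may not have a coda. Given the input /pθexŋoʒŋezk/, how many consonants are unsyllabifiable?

5

The consonants /p/, /x/, /ʒ/, /z/, /k/ cannot be parsed into a legal (C)V syllable (no codas are permitted; onsets are limited to one consonant).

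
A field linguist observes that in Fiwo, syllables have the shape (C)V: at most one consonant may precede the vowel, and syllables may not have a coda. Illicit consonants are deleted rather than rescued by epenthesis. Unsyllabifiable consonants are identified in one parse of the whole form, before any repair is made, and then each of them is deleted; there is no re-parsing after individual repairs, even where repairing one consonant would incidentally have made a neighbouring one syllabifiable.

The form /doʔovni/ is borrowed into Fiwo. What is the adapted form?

The consonants /v/ cannot be parsed into a legal (C)V syllable (no codas are permitted; onsets are limited to one consonant).
Deletion applies to /v/.

doʔoni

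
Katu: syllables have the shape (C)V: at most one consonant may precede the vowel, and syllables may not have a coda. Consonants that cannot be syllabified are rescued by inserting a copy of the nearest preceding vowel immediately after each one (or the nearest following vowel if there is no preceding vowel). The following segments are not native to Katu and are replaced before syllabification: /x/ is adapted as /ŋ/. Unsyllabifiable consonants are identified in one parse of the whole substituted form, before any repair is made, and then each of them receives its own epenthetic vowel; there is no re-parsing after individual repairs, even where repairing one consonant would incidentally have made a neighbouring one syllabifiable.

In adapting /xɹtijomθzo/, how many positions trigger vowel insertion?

4

After substitution the input is /ŋɹtijomθzo/.
The unsyllabifiable consonants are /ŋ/, /ɹ/, /m/, /θ/; each receives one epenthetic vowel.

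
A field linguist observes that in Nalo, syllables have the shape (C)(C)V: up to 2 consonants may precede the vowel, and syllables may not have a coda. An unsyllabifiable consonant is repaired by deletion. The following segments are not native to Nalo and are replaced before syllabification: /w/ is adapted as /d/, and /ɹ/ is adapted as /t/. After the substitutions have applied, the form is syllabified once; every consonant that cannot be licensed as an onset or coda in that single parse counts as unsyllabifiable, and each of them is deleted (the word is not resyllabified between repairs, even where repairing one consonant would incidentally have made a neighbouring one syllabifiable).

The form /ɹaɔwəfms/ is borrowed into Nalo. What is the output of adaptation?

taɔdə

Substitution: /ɹ/ → /t/, /w/ → /d/, giving /taɔdəfms/.
Under (C)(C)V, the unsyllabifiable consonants are /f/, /m/, /s/ (no codas are permitted; onsets may contain at most 2 consonants).
Each unlicensed consonant is deleted: /f/, /m/, /s/.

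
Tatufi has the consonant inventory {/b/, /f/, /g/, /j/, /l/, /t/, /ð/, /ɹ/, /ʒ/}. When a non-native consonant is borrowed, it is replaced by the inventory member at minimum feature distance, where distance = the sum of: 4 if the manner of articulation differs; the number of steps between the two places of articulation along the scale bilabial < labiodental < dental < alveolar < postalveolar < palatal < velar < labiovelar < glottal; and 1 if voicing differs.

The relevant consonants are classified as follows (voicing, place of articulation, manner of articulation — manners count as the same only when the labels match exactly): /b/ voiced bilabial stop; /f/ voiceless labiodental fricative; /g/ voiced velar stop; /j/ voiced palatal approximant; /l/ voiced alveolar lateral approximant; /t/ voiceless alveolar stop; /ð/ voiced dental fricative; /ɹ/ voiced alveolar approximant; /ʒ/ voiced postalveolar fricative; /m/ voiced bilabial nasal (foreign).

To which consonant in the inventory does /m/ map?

/b/ is closest: manner differs (nasal→stop, +4), place distance 0 (bilabial→bilabial), same voicing; total 4. Next closest is /f/ at distance 6.

b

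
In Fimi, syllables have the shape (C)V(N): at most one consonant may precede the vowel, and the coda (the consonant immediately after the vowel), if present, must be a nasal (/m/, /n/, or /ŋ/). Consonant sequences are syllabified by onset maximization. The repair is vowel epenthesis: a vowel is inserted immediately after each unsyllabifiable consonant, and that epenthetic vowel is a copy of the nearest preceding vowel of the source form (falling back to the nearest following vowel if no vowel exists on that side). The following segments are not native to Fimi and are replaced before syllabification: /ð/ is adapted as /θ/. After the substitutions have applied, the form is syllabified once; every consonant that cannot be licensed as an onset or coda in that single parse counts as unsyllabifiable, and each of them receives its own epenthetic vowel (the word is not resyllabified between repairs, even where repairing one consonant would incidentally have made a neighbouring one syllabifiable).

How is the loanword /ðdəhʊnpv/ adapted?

θədəhʊnpʊvʊ

Substitution: /ð/ → /θ/, giving /θdəhʊnpv/.
Under (C)V(N), the unsyllabifiable consonants are /θ/, /p/, /v/ (only a nasal (/m/, /n/, or /ŋ/) is licensed in coda position; onsets are limited to one consonant).
Inserting the epenthetic vowel yields /θ/ → /θə/, /p/ → /pʊ/, /v/ → /vʊ/.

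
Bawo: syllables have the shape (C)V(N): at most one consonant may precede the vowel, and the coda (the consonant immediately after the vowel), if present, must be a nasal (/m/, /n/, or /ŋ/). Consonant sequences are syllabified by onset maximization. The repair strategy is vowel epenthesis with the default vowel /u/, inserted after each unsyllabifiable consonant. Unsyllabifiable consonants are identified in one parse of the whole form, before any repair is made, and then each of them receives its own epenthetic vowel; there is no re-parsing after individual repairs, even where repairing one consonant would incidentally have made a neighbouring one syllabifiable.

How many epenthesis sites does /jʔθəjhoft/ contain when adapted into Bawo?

The unsyllabifiable consonants are /j/, /ʔ/, /j/, /f/, /t/; each receives one epenthetic vowel.

5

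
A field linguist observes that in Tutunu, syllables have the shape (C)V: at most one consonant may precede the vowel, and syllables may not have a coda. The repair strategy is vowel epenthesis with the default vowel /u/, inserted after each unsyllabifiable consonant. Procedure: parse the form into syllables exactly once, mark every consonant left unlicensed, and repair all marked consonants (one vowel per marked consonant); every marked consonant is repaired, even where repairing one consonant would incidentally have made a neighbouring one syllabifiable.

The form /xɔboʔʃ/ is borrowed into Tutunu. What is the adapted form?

The consonants /ʔ/, /ʃ/ cannot be parsed into a legal (C)V syllable (no codas are permitted; onsets are limited to one consonant).
Inserting the epenthetic vowel yields /ʔ/ → /ʔu/, /ʃ/ → /ʃu/.

xɔboʔuʃu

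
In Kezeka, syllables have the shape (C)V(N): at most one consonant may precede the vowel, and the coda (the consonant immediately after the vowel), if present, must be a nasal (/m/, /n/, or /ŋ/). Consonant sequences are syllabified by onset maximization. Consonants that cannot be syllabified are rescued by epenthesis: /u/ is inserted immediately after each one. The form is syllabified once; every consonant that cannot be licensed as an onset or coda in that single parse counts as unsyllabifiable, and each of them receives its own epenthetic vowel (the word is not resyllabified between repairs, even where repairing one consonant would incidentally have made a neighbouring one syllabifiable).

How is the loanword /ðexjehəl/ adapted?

The consonants /x/, /l/ cannot be parsed into a legal (C)V(N) syllable (only a nasal (/m/, /n/, or /ŋ/) is licensed in coda position; onsets are limited to one consonant).
Each unlicensed consonant becomes the onset of a new syllable: /x/ → /xu/, /l/ → /lu/.

ðexujehəlu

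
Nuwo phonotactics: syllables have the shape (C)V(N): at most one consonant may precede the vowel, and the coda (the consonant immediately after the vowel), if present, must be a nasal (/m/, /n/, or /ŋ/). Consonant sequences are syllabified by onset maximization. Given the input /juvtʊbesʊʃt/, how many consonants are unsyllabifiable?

Syllabifying with onset maximization leaves /v/, /ʃ/, /t/ stranded (only a nasal (/m/, /n/, or /ŋ/) is licensed in coda position; onsets are limited to one consonant).

3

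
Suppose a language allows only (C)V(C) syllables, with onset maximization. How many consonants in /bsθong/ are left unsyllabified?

3

The consonants /b/, /s/, /g/ cannot be parsed into a legal (C)V(C) syllable (at most one coda consonant is licensed; onsets are limited to one consonant).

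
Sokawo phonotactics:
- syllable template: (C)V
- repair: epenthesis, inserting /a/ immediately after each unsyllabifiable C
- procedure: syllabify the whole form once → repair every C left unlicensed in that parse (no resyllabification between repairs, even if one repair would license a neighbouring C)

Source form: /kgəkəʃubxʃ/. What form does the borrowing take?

kagəkəʃubaxaʃa

Syllabifying with onset maximization leaves /k/, /b/, /x/, /ʃ/ stranded (no codas are permitted; onsets are limited to one consonant).
Epenthesis after each stranded consonant: /k/ → /ka/, /b/ → /ba/, /x/ → /xa/, /ʃ/ → /ʃa/.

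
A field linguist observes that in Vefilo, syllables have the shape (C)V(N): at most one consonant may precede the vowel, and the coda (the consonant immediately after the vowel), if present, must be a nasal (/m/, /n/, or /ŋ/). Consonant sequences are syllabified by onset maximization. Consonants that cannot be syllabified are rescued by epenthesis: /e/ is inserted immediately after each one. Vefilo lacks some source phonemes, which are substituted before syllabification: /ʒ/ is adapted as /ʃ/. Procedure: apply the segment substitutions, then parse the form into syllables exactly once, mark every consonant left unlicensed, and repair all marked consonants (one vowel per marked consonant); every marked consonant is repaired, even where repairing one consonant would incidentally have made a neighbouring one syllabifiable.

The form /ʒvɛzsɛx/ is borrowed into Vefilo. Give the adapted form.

Substitution: /ʒ/ → /ʃ/, giving /ʃvɛzsɛx/.
Under (C)V(N), the unsyllabifiable consonants are /ʃ/, /z/, /x/ (only a nasal (/m/, /n/, or /ŋ/) is licensed in coda position; onsets are limited to one consonant).
Inserting the epenthetic vowel yields /ʃ/ → /ʃe/, /z/ → /ze/, /x/ → /xe/.

ʃevɛzesɛxe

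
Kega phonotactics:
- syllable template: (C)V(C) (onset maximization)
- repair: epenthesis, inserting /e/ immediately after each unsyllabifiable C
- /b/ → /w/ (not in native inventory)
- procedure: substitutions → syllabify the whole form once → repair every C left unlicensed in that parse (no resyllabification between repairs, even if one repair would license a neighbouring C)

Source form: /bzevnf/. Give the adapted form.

Substitution: /b/ → /w/, giving /wzevnf/.
Under (C)V(C), the unsyllabifiable consonants are /w/, /n/, /f/ (at most one coda consonant is licensed; onsets are limited to one consonant).
Inserting the epenthetic vowel yields /w/ → /we/, /n/ → /ne/, /f/ → /fe/.

wezevnefe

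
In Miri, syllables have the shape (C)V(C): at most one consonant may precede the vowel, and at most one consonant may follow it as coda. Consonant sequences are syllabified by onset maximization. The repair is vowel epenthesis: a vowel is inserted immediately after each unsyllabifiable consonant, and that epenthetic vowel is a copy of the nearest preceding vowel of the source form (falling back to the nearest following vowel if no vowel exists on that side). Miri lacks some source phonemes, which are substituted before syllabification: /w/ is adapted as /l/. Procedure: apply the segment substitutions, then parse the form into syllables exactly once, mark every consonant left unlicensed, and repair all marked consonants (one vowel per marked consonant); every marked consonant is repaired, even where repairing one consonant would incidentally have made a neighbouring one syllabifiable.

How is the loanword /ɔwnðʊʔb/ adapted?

ɔlnɔðʊʔbʊ

Substitution: /w/ → /l/, giving /ɔlnðʊʔb/.
The consonants /n/, /b/ cannot be parsed into a legal (C)V(C) syllable (at most one coda consonant is licensed; onsets are limited to one consonant).
Each unlicensed consonant becomes the onset of a new syllable: /n/ → /nɔ/, /b/ → /bʊ/.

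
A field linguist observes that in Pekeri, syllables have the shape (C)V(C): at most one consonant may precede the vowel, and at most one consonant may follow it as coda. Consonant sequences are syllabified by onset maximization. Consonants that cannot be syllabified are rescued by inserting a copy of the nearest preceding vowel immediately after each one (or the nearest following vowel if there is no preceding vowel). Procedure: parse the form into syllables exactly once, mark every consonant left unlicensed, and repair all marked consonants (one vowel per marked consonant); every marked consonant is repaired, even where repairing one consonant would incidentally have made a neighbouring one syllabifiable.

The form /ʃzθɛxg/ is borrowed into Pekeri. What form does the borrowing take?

Under (C)V(C), the unsyllabifiable consonants are /ʃ/, /z/, /g/ (at most one coda consonant is licensed; onsets are limited to one consonant).
Inserting the epenthetic vowel yields /ʃ/ → /ʃɛ/, /z/ → /zɛ/, /g/ → /gɛ/.

ʃɛzɛθɛxgɛ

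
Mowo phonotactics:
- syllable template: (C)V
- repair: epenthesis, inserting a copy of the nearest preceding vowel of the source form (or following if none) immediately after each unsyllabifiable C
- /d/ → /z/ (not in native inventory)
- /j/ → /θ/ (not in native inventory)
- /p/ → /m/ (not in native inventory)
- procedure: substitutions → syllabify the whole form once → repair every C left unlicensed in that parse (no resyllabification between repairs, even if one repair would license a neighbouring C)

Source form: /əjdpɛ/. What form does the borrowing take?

Substitution: /j/ → /θ/, /d/ → /z/, /p/ → /m/, giving /əθzmɛ/.
The consonants /θ/, /z/ cannot be parsed into a legal (C)V syllable (no codas are permitted; onsets are limited to one consonant).
Each unlicensed consonant becomes the onset of a new syllable: /θ/ → /θə/, /z/ → /zə/.

əθəzəmɛ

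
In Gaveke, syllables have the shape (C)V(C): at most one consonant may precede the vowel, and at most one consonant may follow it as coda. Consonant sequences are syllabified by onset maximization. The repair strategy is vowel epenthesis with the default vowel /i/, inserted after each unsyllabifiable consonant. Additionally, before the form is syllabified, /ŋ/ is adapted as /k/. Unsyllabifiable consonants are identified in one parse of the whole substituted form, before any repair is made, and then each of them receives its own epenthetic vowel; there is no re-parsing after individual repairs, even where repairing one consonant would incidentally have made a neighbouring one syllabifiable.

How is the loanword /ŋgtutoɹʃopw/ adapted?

Substitution: /ŋ/ → /k/, giving /kgtutoɹʃopw/.
Syllabifying with onset maximization leaves /k/, /g/, /w/ stranded (at most one coda consonant is licensed; onsets are limited to one consonant).
Inserting the epenthetic vowel yields /k/ → /ki/, /g/ → /gi/, /w/ → /wi/.

kigitutoɹʃopwi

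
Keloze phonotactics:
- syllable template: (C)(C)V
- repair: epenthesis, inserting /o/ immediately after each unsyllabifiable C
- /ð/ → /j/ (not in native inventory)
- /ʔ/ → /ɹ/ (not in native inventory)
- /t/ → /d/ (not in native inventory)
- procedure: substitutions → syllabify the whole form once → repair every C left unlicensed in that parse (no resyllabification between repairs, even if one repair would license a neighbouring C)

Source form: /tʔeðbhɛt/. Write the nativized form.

dɹejobhɛdo

Substitution: /t/ → /d/, /ʔ/ → /ɹ/, /ð/ → /j/, giving /dɹejbhɛd/.
Syllabifying with onset maximization leaves /j/, /d/ stranded (no codas are permitted; onsets may contain at most 2 consonants).
Each unlicensed consonant becomes the onset of a new syllable: /j/ → /jo/, /d/ → /do/.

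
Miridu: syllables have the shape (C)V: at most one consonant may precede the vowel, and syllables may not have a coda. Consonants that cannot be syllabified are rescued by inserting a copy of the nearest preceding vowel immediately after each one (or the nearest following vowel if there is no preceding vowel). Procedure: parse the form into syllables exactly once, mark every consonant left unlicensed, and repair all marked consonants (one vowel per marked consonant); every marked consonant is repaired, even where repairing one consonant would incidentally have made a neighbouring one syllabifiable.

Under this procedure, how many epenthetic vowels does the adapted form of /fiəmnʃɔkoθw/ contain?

The unsyllabifiable consonants are /m/, /n/, /θ/, /w/; each receives one epenthetic vowel.

4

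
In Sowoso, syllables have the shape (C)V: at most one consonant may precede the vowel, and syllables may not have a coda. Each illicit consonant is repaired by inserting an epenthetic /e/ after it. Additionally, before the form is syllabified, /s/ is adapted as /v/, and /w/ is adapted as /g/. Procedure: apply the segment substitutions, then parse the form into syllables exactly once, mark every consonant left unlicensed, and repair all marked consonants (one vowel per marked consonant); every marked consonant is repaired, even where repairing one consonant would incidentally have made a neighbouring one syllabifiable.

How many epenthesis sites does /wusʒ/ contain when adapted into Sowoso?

After substitution the input is /guvʒ/.
The unsyllabifiable consonants are /v/, /ʒ/; each receives one epenthetic vowel.

2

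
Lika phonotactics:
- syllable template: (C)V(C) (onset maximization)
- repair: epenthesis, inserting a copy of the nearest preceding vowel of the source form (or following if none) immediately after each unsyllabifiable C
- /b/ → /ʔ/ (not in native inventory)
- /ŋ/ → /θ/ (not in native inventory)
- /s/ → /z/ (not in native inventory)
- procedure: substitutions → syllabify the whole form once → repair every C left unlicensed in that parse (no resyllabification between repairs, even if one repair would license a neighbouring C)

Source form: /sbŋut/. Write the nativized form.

zuʔuθut

Substitution: /s/ → /z/, /b/ → /ʔ/, /ŋ/ → /θ/, giving /zʔθut/.
The consonants /z/, /ʔ/ cannot be parsed into a legal (C)V(C) syllable (at most one coda consonant is licensed; onsets are limited to one consonant).
Each unlicensed consonant becomes the onset of a new syllable: /z/ → /zu/, /ʔ/ → /ʔu/.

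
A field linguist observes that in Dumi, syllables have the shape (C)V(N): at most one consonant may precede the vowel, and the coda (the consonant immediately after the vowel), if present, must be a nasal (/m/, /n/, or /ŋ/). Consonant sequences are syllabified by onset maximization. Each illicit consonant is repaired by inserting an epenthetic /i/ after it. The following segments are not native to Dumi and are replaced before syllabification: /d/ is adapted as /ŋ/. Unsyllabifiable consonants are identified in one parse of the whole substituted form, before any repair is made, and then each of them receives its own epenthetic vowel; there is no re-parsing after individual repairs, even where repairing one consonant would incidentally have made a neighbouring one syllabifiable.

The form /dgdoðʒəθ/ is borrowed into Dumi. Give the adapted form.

Substitution: /d/ → /ŋ/, giving /ŋgŋoðʒəθ/.
The consonants /ŋ/, /g/, /ð/, /θ/ cannot be parsed into a legal (C)V(N) syllable (only a nasal (/m/, /n/, or /ŋ/) is licensed in coda position; onsets are limited to one consonant).
Epenthesis after each stranded consonant: /ŋ/ → /ŋi/, /g/ → /gi/, /ð/ → /ði/, /θ/ → /θi/.

ŋigiŋoðiʒəθi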